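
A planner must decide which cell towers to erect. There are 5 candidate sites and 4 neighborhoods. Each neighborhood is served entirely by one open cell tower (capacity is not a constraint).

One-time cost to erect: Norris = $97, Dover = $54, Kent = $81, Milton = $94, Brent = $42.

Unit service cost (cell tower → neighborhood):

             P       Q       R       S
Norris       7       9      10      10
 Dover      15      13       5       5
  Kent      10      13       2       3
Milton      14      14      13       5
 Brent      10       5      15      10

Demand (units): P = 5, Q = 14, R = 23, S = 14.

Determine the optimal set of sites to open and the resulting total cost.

Open Kent and Brent; minimum total cost 331.

For any fixed open set, each neighborhood goes to its cheapest open site; total = fixed + service.
{Kent, Brent}: P→Kent 10·5=50, Q→Brent 5·14=70, R→Kent 2·23=46, S→Kent 3·14=42. Service 208; fixed 123; total 331.
{Dover, Kent, Brent}: P→Kent 10·5=50, Q→Brent 5·14=70, R→Kent 2·23=46, S→Kent 3·14=42. Service 208; fixed 177; total 385.
{Dover, Brent}: service 305 + fixed 96 = 401
{Norris, Dover, Kent, Milton, Brent}: service 193 + fixed 368 = 561
No other subset beats 331.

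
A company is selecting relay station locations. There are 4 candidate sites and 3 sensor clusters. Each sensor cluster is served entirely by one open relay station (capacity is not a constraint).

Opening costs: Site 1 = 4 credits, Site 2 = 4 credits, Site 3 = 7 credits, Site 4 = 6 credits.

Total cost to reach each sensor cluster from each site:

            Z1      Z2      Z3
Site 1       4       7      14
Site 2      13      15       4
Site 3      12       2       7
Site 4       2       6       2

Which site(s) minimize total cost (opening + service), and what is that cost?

Open Site 4 only; minimum total cost 16.

For any fixed open set, each sensor cluster goes to its cheapest open site; total = fixed + service.
{Site 4}: Z1→Site 4 2, Z2→Site 4 6, Z3→Site 4 2. Service 10; fixed 6; total 16.
{Site 3, Site 4}: service 6 + fixed 13 = 19
{Site 1, Site 4}: Z1→Site 4 2, Z2→Site 4 6, Z3→Site 4 2. Service 10; fixed 10; total 20.
{Site 1, Site 2, Site 3, Site 4}: Z1→Site 4 2, Z2→Site 3 2, Z3→Site 4 2. Service 6; fixed 21; total 27.
(All 15 nonempty subsets were checked; Site 4 only is lowest.)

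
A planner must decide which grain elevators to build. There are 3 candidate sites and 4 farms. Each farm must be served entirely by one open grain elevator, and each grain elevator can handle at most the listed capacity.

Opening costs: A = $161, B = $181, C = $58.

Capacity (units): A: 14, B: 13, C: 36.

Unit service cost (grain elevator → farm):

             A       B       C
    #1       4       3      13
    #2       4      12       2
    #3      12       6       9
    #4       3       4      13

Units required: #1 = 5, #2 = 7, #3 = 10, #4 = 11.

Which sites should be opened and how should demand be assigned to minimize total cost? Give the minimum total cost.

Minimum total cost: 370

Open {C}: #1→C 13·5=65, #2→C 2·7=14, #3→C 9·10=90, #4→C 13·11=143.
Loads: C carries 33/36. Service 312; fixed 58; total 370.
Next best feasible plan costs 421.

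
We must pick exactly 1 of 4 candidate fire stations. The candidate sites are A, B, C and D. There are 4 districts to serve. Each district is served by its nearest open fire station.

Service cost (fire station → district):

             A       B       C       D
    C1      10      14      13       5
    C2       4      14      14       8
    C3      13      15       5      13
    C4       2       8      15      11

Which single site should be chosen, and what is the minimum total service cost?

With exactly 1 open, each district uses its cheapest among the chosen.
{A}: C1→A 10, C2→A 4, C3→A 13, C4→A 2. Service cost 29.
{D}: service cost 37
{C}: service cost 47
Among all 4 size-1 choices, {A} is lowest.

Choose A only; total service cost 29.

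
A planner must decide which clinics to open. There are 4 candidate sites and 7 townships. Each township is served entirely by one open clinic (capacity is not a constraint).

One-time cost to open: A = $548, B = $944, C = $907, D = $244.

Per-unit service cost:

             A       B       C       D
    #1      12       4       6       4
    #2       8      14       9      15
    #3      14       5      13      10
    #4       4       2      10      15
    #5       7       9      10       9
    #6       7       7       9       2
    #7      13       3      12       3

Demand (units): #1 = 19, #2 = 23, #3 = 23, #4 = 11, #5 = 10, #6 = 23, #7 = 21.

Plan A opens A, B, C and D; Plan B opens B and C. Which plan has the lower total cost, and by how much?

Plan B is cheaper by 634.

Plan A: {A, B, C, D}: #1→B 4·19=76, #2→A 8·23=184, #3→B 5·23=115, #4→B 2·11=22, #5→A 7·10=70, #6→D 2·23=46, #7→B 3·21=63. Service 576; fixed 2643; total 3219.
Plan B: {B, C}: #1→B 4·19=76, #2→C 9·23=207, #3→B 5·23=115, #4→B 2·11=22, #5→B 9·10=90, #6→B 7·23=161, #7→B 3·21=63. Service 734; fixed 1851; total 2585.
Difference: |3219 − 2585| = 634.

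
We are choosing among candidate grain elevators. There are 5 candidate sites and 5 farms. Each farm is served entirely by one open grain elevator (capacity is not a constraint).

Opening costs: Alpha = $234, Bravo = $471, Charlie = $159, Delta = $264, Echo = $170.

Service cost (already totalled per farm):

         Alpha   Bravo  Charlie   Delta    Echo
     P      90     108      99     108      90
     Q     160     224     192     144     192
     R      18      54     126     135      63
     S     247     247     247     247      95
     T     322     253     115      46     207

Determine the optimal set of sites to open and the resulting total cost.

Open Echo only; minimum total cost 817.

For any fixed open set, each farm goes to its cheapest open site; total = fixed + service.
{Echo}: P→Echo 90, Q→Echo 192, R→Echo 63, S→Echo 95, T→Echo 207. Service 647; fixed 170; total 817.
{Delta, Echo}: service 438 + fixed 434 = 872
{Charlie, Echo}: service 555 + fixed 329 = 884
{Alpha, Bravo, Charlie, Delta, Echo}: P→Alpha 90, Q→Delta 144, R→Alpha 18, S→Echo 95, T→Delta 46. Service 393; fixed 1298; total 1691.
No other subset beats 817.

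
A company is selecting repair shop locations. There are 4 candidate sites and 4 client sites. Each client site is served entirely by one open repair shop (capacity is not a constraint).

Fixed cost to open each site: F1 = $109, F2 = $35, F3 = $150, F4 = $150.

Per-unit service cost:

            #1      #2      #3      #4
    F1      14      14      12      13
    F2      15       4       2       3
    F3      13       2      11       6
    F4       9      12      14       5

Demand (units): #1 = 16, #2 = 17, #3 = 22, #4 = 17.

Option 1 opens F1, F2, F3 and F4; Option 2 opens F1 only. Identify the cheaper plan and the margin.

Option 1: {F1, F2, F3, F4}: #1→F4 9·16=144, #2→F3 2·17=34, #3→F2 2·22=44, #4→F2 3·17=51. Service 273; fixed 444; total 717.
Option 2: {F1}: #1→F1 14·16=224, #2→F1 14·17=238, #3→F1 12·22=264, #4→F1 13·17=221. Service 947; fixed 109; total 1056.
Difference: |717 − 1056| = 339.

Option 1 is cheaper by 339.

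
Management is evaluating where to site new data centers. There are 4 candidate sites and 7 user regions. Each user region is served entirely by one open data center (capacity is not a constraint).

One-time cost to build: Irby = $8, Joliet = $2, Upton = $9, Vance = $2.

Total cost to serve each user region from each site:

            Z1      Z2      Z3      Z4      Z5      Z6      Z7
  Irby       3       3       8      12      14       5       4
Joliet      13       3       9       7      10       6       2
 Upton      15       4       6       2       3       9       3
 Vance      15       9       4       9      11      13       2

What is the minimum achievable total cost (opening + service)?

For any fixed open set, each user region goes to its cheapest open site; total = fixed + service.
{Irby, Upton, Vance}: Z1→Irby 3, Z2→Irby 3, Z3→Vance 4, Z4→Upton 2, Z5→Upton 3, Z6→Irby 5, Z7→Vance 2. Service 22; fixed 19; total 41.
{Irby, Upton}: Z1→Irby 3, Z2→Irby 3, Z3→Upton 6, Z4→Upton 2, Z5→Upton 3, Z6→Irby 5, Z7→Upton 3. Service 25; fixed 17; total 42.
{Irby, Joliet, Upton}: service 24 + fixed 19 = 43
{Irby, Joliet, Upton, Vance}: service 22 + fixed 21 = 43
No other subset beats 41.

Minimum total cost: 41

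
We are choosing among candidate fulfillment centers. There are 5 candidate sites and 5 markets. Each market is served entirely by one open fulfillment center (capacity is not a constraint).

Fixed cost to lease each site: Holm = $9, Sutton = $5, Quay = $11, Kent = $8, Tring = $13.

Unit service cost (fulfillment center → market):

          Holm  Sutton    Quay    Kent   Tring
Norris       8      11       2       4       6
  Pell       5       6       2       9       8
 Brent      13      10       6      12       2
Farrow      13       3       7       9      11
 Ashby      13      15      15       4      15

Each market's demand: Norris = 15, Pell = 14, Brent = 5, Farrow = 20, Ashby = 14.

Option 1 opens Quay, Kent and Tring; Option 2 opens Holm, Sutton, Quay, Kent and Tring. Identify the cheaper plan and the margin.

Option 1: {Quay, Kent, Tring}: Norris→Quay 2·15=30, Pell→Quay 2·14=28, Brent→Tring 2·5=10, Farrow→Quay 7·20=140, Ashby→Kent 4·14=56. Service 264; fixed 32; total 296.
Option 2: {Holm, Sutton, Quay, Kent, Tring}: Norris→Quay 2·15=30, Pell→Quay 2·14=28, Brent→Tring 2·5=10, Farrow→Sutton 3·20=60, Ashby→Kent 4·14=56. Service 184; fixed 46; total 230.
Difference: |296 − 230| = 66.

Option 2 is cheaper by 66.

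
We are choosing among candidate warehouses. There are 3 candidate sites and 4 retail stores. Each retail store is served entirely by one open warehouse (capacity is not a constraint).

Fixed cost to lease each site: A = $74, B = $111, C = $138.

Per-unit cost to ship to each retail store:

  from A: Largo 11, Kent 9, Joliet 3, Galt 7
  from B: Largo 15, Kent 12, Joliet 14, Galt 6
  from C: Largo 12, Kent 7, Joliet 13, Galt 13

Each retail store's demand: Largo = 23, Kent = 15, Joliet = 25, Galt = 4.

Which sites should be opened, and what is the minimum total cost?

For any fixed open set, each retail store goes to its cheapest open site; total = fixed + service.
{A}: Largo→A 11·23=253, Kent→A 9·15=135, Joliet→A 3·25=75, Galt→A 7·4=28. Service 491; fixed 74; total 565.
{A, B}: service 487 + fixed 185 = 672
{A, C}: Largo→A 11·23=253, Kent→C 7·15=105, Joliet→A 3·25=75, Galt→A 7·4=28. Service 461; fixed 212; total 673.
{A, B, C}: service 457 + fixed 323 = 780
No other subset beats 565.

Open A only; minimum total cost 565.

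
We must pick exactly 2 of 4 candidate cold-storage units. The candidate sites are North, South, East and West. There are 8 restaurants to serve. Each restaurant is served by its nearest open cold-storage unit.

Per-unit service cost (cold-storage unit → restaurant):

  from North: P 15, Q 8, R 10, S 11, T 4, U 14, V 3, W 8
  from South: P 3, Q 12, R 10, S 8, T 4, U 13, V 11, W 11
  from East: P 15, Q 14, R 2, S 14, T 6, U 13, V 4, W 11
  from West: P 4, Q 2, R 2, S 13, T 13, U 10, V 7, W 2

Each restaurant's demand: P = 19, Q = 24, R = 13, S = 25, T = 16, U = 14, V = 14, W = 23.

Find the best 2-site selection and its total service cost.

Choose South and West; total service cost 679.

With exactly 2 open, each restaurant uses its cheapest among the chosen.
{South, West}: P→South 3·19=57, Q→West 2·24=48, R→West 2·13=26, S→South 8·25=200, T→South 4·16=64, U→West 10·14=140, V→West 7·14=98, W→West 2·23=46. Service cost 679.
{North, West}: service cost 717
{East, West}: service cost 813
Among all 6 size-2 choices, {South, West} is lowest.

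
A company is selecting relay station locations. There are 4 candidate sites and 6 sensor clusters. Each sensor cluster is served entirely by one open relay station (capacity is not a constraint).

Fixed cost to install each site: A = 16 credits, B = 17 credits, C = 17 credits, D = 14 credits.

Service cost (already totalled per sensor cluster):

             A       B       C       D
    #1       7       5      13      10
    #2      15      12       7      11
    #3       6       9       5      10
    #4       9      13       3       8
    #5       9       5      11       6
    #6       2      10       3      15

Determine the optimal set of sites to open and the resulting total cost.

Open C only; minimum total cost 59.

For any fixed open set, each sensor cluster goes to its cheapest open site; total = fixed + service.
{C}: #1→C 13, #2→C 7, #3→C 5, #4→C 3, #5→C 11, #6→C 3. Service 42; fixed 17; total 59.
{B, C}: service 28 + fixed 34 = 62
{A}: service 48 + fixed 16 = 64
{A, B, C, D}: service 27 + fixed 64 = 91
No other subset beats 59.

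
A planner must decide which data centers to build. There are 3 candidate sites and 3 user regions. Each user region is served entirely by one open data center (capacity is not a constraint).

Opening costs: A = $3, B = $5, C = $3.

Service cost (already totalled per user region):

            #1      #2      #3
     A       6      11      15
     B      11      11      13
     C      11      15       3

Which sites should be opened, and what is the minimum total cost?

For any fixed open set, each user region goes to its cheapest open site; total = fixed + service.
{A, C}: #1→A 6, #2→A 11, #3→C 3. Service 20; fixed 6; total 26.
{A, B, C}: #1→A 6, #2→A 11, #3→C 3. Service 20; fixed 11; total 31.
{C}: service 29 + fixed 3 = 32
{A}: #1→A 6, #2→A 11, #3→A 15. Service 32; fixed 3; total 35.
(All 7 nonempty subsets were checked; A and C is lowest.)

Open A and C; minimum total cost 26.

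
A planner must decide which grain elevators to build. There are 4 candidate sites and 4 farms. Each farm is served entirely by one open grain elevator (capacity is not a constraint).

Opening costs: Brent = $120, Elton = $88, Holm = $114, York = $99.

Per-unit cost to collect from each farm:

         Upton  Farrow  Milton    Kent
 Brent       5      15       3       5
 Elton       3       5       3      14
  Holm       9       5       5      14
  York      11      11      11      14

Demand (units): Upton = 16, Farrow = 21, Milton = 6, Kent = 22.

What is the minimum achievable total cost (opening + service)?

Minimum total cost: 489

For any fixed open set, each farm goes to its cheapest open site; total = fixed + service.
{Brent, Elton}: Upton→Elton 3·16=48, Farrow→Elton 5·21=105, Milton→Brent 3·6=18, Kent→Brent 5·22=110. Service 281; fixed 208; total 489.
{Brent, Holm}: Upton→Brent 5·16=80, Farrow→Holm 5·21=105, Milton→Brent 3·6=18, Kent→Brent 5·22=110. Service 313; fixed 234; total 547.
{Elton}: service 479 + fixed 88 = 567
{Brent, Elton, Holm, York}: service 281 + fixed 421 = 702
No other subset beats 489.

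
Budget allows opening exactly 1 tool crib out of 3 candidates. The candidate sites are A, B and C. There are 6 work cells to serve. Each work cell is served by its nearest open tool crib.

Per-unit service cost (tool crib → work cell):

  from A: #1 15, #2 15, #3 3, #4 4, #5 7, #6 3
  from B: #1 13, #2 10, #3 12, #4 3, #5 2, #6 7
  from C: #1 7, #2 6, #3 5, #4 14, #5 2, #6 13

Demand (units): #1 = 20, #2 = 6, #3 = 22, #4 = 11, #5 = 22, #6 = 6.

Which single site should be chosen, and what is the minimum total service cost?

Choose C only; total service cost 562.

With exactly 1 open, each work cell uses its cheapest among the chosen.
{C}: #1→C 7·20=140, #2→C 6·6=36, #3→C 5·22=110, #4→C 14·11=154, #5→C 2·22=44, #6→C 13·6=78. Service cost 562.
{A}: service cost 672
{B}: service cost 703
Among all 3 size-1 choices, {C} is lowest.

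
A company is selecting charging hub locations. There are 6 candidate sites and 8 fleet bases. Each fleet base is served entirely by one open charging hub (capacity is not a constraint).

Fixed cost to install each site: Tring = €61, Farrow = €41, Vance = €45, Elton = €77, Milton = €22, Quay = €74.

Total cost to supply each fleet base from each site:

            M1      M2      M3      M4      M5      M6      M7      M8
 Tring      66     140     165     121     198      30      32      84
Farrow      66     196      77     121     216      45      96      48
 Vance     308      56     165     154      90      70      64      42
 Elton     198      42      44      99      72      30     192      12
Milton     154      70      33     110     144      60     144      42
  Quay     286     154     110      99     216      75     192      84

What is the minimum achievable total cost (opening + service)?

For any fixed open set, each fleet base goes to its cheapest open site; total = fixed + service.
{Tring, Elton}: M1→Tring 66, M2→Elton 42, M3→Elton 44, M4→Elton 99, M5→Elton 72, M6→Tring 30, M7→Tring 32, M8→Elton 12. Service 397; fixed 138; total 535.
{Tring, Elton, Milton}: M1→Tring 66, M2→Elton 42, M3→Milton 33, M4→Elton 99, M5→Elton 72, M6→Tring 30, M7→Tring 32, M8→Elton 12. Service 386; fixed 160; total 546.
{Tring, Farrow, Elton}: M1→Tring 66, M2→Elton 42, M3→Elton 44, M4→Elton 99, M5→Elton 72, M6→Tring 30, M7→Tring 32, M8→Elton 12. Service 397; fixed 179; total 576.
{Tring, Farrow, Vance, Elton, Milton, Quay}: service 386 + fixed 320 = 706
No other subset beats 535.

Minimum total cost: 535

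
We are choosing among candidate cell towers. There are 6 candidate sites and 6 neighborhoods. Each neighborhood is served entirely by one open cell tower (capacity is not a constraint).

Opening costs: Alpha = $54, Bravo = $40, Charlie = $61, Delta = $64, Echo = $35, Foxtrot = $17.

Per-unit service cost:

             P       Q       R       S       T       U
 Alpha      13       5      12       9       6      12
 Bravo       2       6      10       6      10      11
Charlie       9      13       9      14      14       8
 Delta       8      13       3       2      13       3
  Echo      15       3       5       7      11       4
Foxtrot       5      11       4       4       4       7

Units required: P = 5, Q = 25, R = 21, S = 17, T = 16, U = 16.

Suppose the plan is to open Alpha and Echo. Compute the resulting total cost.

Each neighborhood is assigned to its cheapest site among the open ones.
{Alpha, Echo}: P→Alpha 13·5=65, Q→Echo 3·25=75, R→Echo 5·21=105, S→Echo 7·17=119, T→Alpha 6·16=96, U→Echo 4·16=64. Service 524; fixed 89; total 613.

Total cost: 613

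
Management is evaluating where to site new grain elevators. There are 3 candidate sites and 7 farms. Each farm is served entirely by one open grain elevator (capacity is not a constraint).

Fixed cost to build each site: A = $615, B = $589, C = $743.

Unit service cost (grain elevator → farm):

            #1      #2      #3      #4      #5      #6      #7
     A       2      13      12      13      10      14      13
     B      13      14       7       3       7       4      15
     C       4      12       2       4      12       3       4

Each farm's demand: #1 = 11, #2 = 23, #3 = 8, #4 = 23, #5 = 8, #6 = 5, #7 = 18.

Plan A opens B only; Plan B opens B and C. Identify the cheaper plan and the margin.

Plan A: {B}: #1→B 13·11=143, #2→B 14·23=322, #3→B 7·8=56, #4→B 3·23=69, #5→B 7·8=56, #6→B 4·5=20, #7→B 15·18=270. Service 936; fixed 589; total 1525.
Plan B: {B, C}: #1→C 4·11=44, #2→C 12·23=276, #3→C 2·8=16, #4→B 3·23=69, #5→B 7·8=56, #6→C 3·5=15, #7→C 4·18=72. Service 548; fixed 1332; total 1880.
Difference: |1525 − 1880| = 355.

Plan A is cheaper by 355.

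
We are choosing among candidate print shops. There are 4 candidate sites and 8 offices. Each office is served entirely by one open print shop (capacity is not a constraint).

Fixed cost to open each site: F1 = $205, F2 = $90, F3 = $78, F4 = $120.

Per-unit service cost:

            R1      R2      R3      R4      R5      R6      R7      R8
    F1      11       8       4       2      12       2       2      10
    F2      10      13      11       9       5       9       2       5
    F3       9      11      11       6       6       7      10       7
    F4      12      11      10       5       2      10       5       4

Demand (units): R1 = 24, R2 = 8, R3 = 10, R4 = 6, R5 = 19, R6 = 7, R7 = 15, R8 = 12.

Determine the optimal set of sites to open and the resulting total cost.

For any fixed open set, each office goes to its cheapest open site; total = fixed + service.
{F1, F4}: R1→F1 11·24=264, R2→F1 8·8=64, R3→F1 4·10=40, R4→F1 2·6=12, R5→F4 2·19=38, R6→F1 2·7=14, R7→F1 2·15=30, R8→F4 4·12=48. Service 510; fixed 325; total 835.
{F3, F4}: service 644 + fixed 198 = 842
{F2}: service 756 + fixed 90 = 846
{F1, F2, F3, F4}: R1→F3 9·24=216, R2→F1 8·8=64, R3→F1 4·10=40, R4→F1 2·6=12, R5→F4 2·19=38, R6→F1 2·7=14, R7→F1 2·15=30, R8→F4 4·12=48. Service 462; fixed 493; total 955.
No other subset beats 835.

Open F1 and F4; minimum total cost 835.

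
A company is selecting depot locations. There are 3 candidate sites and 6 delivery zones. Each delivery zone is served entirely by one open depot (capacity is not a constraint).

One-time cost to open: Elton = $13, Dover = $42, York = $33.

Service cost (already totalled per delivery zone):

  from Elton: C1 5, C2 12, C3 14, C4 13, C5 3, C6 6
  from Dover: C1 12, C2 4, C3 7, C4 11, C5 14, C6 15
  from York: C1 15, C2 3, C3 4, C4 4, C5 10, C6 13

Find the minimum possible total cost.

Minimum total cost: 66

For any fixed open set, each delivery zone goes to its cheapest open site; total = fixed + service.
{Elton}: C1→Elton 5, C2→Elton 12, C3→Elton 14, C4→Elton 13, C5→Elton 3, C6→Elton 6. Service 53; fixed 13; total 66.
{Elton, York}: service 25 + fixed 46 = 71
{York}: service 49 + fixed 33 = 82
{Elton, Dover, York}: service 25 + fixed 88 = 113
No other subset beats 66.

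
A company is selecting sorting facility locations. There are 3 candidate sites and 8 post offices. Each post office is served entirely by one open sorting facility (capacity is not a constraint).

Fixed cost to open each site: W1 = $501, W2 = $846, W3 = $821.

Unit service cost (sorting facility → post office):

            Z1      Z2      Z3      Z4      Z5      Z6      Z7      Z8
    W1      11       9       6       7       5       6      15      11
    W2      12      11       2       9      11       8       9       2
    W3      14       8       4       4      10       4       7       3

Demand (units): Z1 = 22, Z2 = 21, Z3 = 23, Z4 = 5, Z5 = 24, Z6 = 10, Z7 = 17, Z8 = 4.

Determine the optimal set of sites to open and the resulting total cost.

For any fixed open set, each post office goes to its cheapest open site; total = fixed + service.
{W1}: Z1→W1 11·22=242, Z2→W1 9·21=189, Z3→W1 6·23=138, Z4→W1 7·5=35, Z5→W1 5·24=120, Z6→W1 6·10=60, Z7→W1 15·17=255, Z8→W1 11·4=44. Service 1083; fixed 501; total 1584.
{W3}: service 999 + fixed 821 = 1820
{W2}: Z1→W2 12·22=264, Z2→W2 11·21=231, Z3→W2 2·23=46, Z4→W2 9·5=45, Z5→W2 11·24=264, Z6→W2 8·10=80, Z7→W2 9·17=153, Z8→W2 2·4=8. Service 1091; fixed 846; total 1937.
{W1, W2, W3}: Z1→W1 11·22=242, Z2→W3 8·21=168, Z3→W2 2·23=46, Z4→W3 4·5=20, Z5→W1 5·24=120, Z6→W3 4·10=40, Z7→W3 7·17=119, Z8→W2 2·4=8. Service 763; fixed 2168; total 2931.
No other subset beats 1584.

Open W1 only; minimum total cost 1584.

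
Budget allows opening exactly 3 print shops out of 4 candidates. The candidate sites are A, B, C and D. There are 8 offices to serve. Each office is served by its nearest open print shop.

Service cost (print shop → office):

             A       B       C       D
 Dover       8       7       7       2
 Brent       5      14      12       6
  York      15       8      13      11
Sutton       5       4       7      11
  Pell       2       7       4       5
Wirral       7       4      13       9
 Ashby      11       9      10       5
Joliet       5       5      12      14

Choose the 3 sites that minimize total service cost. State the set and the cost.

With exactly 3 open, each office uses its cheapest among the chosen.
{A, B, D}: Dover→D 2, Brent→A 5, York→B 8, Sutton→B 4, Pell→A 2, Wirral→B 4, Ashby→D 5, Joliet→A 5. Service cost 35.
{B, C, D}: service cost 38
{A, C, D}: service cost 42
Among all 4 size-3 choices, {A, B, D} is lowest.

Choose A, B and D; total service cost 35.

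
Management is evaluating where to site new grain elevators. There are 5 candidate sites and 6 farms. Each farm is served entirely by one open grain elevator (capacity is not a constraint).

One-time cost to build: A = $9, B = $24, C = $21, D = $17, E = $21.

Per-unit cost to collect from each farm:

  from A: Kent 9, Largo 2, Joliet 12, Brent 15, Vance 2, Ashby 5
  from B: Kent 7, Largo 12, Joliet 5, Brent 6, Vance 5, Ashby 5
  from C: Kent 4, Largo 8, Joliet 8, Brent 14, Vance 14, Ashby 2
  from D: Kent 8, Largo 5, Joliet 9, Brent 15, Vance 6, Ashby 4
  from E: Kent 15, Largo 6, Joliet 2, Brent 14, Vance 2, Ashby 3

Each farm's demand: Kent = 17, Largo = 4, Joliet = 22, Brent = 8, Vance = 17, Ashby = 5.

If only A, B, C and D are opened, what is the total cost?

Total cost: 349

Each farm is assigned to its cheapest site among the open ones.
{A, B, C, D}: Kent→C 4·17=68, Largo→A 2·4=8, Joliet→B 5·22=110, Brent→B 6·8=48, Vance→A 2·17=34, Ashby→C 2·5=10. Service 278; fixed 71; total 349.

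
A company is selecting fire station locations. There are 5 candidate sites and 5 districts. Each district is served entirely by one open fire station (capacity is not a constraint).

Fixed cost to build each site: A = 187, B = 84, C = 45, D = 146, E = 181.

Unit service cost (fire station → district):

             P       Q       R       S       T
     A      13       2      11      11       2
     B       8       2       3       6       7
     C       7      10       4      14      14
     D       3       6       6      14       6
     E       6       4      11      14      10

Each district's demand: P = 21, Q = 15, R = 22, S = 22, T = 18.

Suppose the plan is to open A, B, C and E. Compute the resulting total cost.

Each district is assigned to its cheapest site among the open ones.
{A, B, C, E}: P→E 6·21=126, Q→A 2·15=30, R→B 3·22=66, S→B 6·22=132, T→A 2·18=36. Service 390; fixed 497; total 887.

Total cost: 887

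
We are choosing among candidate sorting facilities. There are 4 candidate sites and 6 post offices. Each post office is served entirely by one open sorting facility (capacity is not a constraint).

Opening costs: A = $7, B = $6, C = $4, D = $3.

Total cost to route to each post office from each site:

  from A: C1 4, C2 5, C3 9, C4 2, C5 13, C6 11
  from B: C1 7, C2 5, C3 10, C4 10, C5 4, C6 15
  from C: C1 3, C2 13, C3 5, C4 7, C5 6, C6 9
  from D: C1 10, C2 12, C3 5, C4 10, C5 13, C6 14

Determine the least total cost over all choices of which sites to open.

For any fixed open set, each post office goes to its cheapest open site; total = fixed + service.
{A, C}: C1→C 3, C2→A 5, C3→C 5, C4→A 2, C5→C 6, C6→C 9. Service 30; fixed 11; total 41.
{B, C}: service 33 + fixed 10 = 43
{A, C, D}: service 30 + fixed 14 = 44
{A, B, C, D}: service 28 + fixed 20 = 48
No other subset beats 41.

Minimum total cost: 41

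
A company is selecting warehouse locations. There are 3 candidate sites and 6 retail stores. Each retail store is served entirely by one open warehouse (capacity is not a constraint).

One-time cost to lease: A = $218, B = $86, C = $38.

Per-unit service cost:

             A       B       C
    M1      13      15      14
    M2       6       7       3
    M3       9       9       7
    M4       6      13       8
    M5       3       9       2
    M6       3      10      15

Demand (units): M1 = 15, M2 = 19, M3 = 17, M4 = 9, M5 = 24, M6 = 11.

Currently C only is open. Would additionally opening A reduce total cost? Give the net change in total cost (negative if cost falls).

No — net change +53 (cost rises by 53).

Current service cost with {C}: 671.
Adding A: each retail store re-picks its cheapest; new service cost 506, saving 165.
Extra fixed cost: 218. Net change = 218 − 165 = 53.
(Totals: 709 → 762.)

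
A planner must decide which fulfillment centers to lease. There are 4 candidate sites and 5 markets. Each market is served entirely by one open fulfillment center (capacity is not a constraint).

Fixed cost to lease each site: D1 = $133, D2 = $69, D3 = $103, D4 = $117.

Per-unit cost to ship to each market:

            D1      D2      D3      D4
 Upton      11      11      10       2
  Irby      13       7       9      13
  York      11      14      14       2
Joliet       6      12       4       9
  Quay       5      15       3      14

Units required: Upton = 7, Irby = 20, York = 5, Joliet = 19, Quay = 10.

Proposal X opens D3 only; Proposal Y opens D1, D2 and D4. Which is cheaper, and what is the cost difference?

Proposal X: {D3}: Upton→D3 10·7=70, Irby→D3 9·20=180, York→D3 14·5=70, Joliet→D3 4·19=76, Quay→D3 3·10=30. Service 426; fixed 103; total 529.
Proposal Y: {D1, D2, D4}: Upton→D4 2·7=14, Irby→D2 7·20=140, York→D4 2·5=10, Joliet→D1 6·19=114, Quay→D1 5·10=50. Service 328; fixed 319; total 647.
Difference: |529 − 647| = 118.

Proposal X is cheaper by 118.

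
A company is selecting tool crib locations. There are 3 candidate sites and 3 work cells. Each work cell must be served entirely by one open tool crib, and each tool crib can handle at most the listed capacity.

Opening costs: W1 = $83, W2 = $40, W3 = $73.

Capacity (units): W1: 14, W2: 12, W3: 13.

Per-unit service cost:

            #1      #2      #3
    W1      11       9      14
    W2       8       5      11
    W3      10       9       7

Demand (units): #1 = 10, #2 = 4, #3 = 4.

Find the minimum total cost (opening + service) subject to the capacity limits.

Open {W2, W3}: #1→W2 8·10=80, #2→W3 9·4=36, #3→W3 7·4=28.
Loads: W2 carries 10/12, W3 carries 8/13. Service 144; fixed 113; total 257.
Next best feasible plan costs 277.

Minimum total cost: 257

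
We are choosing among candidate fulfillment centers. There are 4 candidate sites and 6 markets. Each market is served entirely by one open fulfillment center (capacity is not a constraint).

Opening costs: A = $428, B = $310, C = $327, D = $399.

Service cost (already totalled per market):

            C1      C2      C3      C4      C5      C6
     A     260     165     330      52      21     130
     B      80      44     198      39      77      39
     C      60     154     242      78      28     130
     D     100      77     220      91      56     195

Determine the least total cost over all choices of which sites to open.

Minimum total cost: 787

For any fixed open set, each market goes to its cheapest open site; total = fixed + service.
{B}: C1→B 80, C2→B 44, C3→B 198, C4→B 39, C5→B 77, C6→B 39. Service 477; fixed 310; total 787.
{C}: service 692 + fixed 327 = 1019
{B, C}: C1→C 60, C2→B 44, C3→B 198, C4→B 39, C5→C 28, C6→B 39. Service 408; fixed 637; total 1045.
{A, B, C, D}: service 401 + fixed 1464 = 1865
No other subset beats 787.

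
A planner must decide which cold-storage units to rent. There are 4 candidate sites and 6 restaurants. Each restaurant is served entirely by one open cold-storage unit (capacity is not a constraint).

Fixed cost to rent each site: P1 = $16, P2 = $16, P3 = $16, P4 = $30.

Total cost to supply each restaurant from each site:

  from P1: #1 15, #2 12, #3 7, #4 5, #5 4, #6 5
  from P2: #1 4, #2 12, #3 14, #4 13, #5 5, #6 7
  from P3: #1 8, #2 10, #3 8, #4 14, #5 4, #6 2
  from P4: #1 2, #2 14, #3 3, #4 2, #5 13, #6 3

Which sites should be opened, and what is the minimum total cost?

Open P3 only; minimum total cost 62.

For any fixed open set, each restaurant goes to its cheapest open site; total = fixed + service.
{P3}: #1→P3 8, #2→P3 10, #3→P3 8, #4→P3 14, #5→P3 4, #6→P3 2. Service 46; fixed 16; total 62.
{P1}: service 48 + fixed 16 = 64
{P4}: #1→P4 2, #2→P4 14, #3→P4 3, #4→P4 2, #5→P4 13, #6→P4 3. Service 37; fixed 30; total 67.
{P1, P2, P3, P4}: service 23 + fixed 78 = 101
No other subset beats 62.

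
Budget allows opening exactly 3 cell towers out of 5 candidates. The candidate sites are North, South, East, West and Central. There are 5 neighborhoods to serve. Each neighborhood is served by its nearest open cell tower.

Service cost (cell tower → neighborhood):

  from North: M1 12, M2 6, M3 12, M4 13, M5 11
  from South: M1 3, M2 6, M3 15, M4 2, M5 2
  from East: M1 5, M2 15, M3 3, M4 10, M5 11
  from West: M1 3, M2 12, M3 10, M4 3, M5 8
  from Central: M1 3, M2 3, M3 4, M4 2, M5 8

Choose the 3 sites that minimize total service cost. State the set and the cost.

Choose South, East and Central; total service cost 13.

With exactly 3 open, each neighborhood uses its cheapest among the chosen.
{South, East, Central}: M1→South 3, M2→Central 3, M3→East 3, M4→South 2, M5→South 2. Service cost 13.
{North, South, Central}: service cost 14
{South, West, Central}: service cost 14
Among all 10 size-3 choices, {South, East, Central} is lowest.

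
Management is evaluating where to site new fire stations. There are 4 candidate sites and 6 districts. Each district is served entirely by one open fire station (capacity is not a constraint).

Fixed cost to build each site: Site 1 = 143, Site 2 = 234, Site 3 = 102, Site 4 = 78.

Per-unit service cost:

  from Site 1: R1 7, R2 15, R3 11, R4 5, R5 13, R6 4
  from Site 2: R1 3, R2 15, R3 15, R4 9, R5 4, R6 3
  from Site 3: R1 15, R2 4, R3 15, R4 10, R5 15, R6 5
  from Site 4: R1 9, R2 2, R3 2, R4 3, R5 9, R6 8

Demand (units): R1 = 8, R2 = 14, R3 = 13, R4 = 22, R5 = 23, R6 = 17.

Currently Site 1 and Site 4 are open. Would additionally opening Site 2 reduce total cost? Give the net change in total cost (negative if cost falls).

Current service cost with {Site 1, Site 4}: 451.
Adding Site 2: each district re-picks its cheapest; new service cost 287, saving 164.
Extra fixed cost: 234. Net change = 234 − 164 = 70.
(Totals: 672 → 742.)

No — net change +70 (cost rises by 70).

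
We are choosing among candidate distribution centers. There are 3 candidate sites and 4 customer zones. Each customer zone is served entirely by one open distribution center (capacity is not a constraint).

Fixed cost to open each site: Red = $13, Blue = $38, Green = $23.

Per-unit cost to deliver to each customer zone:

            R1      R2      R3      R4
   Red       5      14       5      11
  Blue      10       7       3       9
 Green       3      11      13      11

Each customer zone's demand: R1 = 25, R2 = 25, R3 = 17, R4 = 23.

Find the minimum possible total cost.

For any fixed open set, each customer zone goes to its cheapest open site; total = fixed + service.
{Blue, Green}: R1→Green 3·25=75, R2→Blue 7·25=175, R3→Blue 3·17=51, R4→Blue 9·23=207. Service 508; fixed 61; total 569.
{Red, Blue, Green}: R1→Green 3·25=75, R2→Blue 7·25=175, R3→Blue 3·17=51, R4→Blue 9·23=207. Service 508; fixed 74; total 582.
{Red, Blue}: service 558 + fixed 51 = 609
{Red}: service 813 + fixed 13 = 826
No other subset beats 569.

Minimum total cost: 569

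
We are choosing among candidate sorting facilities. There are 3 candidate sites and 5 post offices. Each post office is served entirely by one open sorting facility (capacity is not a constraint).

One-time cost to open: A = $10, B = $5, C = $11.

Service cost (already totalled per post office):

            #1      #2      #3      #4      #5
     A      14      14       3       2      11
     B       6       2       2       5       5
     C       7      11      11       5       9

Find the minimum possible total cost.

Minimum total cost: 25

For any fixed open set, each post office goes to its cheapest open site; total = fixed + service.
{B}: #1→B 6, #2→B 2, #3→B 2, #4→B 5, #5→B 5. Service 20; fixed 5; total 25.
{A, B}: #1→B 6, #2→B 2, #3→B 2, #4→A 2, #5→B 5. Service 17; fixed 15; total 32.
{B, C}: service 20 + fixed 16 = 36
{A, B, C}: service 17 + fixed 26 = 43
No other subset beats 25.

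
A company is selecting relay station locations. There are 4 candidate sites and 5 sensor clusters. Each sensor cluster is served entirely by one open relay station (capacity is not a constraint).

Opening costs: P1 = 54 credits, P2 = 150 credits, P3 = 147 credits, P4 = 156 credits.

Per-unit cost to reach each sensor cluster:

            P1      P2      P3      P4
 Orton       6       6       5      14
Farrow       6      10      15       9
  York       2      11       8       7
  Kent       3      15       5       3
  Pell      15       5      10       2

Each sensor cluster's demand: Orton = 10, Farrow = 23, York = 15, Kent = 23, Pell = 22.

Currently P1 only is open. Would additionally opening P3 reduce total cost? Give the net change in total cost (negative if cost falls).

No — net change +27 (cost rises by 27).

Current service cost with {P1}: 627.
Adding P3: each sensor cluster re-picks its cheapest; new service cost 507, saving 120.
Extra fixed cost: 147. Net change = 147 − 120 = 27.
(Totals: 681 → 708.)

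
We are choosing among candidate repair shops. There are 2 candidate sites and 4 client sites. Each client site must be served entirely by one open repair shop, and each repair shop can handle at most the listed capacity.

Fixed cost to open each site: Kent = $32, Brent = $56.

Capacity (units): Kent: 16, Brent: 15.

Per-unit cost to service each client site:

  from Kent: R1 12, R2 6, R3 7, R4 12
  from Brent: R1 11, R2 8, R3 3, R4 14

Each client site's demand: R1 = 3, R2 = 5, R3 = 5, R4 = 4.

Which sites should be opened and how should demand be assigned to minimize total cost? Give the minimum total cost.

Minimum total cost: 214

Open {Kent, Brent}: R1→Brent 11·3=33, R2→Kent 6·5=30, R3→Brent 3·5=15, R4→Kent 12·4=48.
Loads: Kent carries 9/16, Brent carries 8/15. Service 126; fixed 88; total 214.
Next best feasible plan costs 217.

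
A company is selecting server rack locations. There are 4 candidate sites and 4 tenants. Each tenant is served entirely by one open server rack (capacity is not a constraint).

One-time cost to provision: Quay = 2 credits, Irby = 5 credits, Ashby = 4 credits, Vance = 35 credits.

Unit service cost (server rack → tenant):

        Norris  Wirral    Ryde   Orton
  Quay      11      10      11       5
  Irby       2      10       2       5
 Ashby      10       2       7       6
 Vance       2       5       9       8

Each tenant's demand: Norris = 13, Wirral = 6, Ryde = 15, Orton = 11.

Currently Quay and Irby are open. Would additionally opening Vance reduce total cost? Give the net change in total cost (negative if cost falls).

Current service cost with {Quay, Irby}: 171.
Adding Vance: each tenant re-picks its cheapest; new service cost 141, saving 30.
Extra fixed cost: 35. Net change = 35 − 30 = 5.
(Totals: 178 → 183.)

No — net change +5 (cost rises by 5).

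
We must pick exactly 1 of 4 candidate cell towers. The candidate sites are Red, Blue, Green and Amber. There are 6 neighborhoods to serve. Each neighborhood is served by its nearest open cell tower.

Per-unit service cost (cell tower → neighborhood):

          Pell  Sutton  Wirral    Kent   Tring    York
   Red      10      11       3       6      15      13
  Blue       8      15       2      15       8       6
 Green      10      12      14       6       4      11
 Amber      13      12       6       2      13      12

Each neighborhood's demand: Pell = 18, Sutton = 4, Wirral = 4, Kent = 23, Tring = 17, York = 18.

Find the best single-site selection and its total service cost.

With exactly 1 open, each neighborhood uses its cheapest among the chosen.
{Green}: Pell→Green 10·18=180, Sutton→Green 12·4=48, Wirral→Green 14·4=56, Kent→Green 6·23=138, Tring→Green 4·17=68, York→Green 11·18=198. Service cost 688.
{Amber}: service cost 789
{Blue}: service cost 801
Among all 4 size-1 choices, {Green} is lowest.

Choose Green only; total service cost 688.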